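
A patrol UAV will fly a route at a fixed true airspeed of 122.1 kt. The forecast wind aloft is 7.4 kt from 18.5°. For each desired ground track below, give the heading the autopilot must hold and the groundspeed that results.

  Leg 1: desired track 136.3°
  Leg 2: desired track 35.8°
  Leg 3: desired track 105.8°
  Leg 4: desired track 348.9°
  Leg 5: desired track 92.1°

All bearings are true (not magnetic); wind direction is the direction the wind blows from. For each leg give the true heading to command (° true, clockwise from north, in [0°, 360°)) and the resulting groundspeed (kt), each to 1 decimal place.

Leg 1: heading=133.2°, groundspeed=125.4 kt
Leg 2: heading=34.8°, groundspeed=115.0 kt
Leg 3: heading=102.3°, groundspeed=121.5 kt
Leg 4: heading=350.6°, groundspeed=115.6 kt
Leg 5: heading=88.8°, groundspeed=119.8 kt

Leg 1: desired track 136.3°; wind correction -3.1° → command heading 133.2°, groundspeed 125.4 kt
Leg 2: desired track 35.8°; wind correction -1.0° → command heading 34.8°, groundspeed 115.0 kt
Leg 3: desired track 105.8°; wind correction -3.5° → command heading 102.3°, groundspeed 121.5 kt
Leg 4: desired track 348.9°; wind correction +1.7° → command heading 350.6°, groundspeed 115.6 kt
Leg 5: desired track 92.1°; wind correction -3.3° → command heading 88.8°, groundspeed 119.8 kt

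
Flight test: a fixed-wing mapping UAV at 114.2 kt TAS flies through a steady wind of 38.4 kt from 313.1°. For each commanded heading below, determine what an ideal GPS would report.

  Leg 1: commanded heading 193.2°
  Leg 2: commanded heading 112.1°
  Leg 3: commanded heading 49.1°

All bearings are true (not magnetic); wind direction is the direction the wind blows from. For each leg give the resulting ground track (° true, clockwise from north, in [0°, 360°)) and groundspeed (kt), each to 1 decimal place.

Leg 1: track=179.2°, groundspeed=137.4 kt
Leg 2: track=117.3°, groundspeed=150.7 kt
Leg 3: track=67.0°, groundspeed=124.2 kt

Leg 1: heading 193.2°; drift -14.0° → track 179.2°, groundspeed 137.4 kt
Leg 2: heading 112.1°; drift +5.2° → track 117.3°, groundspeed 150.7 kt
Leg 3: heading 49.1°; drift +17.9° → track 67.0°, groundspeed 124.2 kt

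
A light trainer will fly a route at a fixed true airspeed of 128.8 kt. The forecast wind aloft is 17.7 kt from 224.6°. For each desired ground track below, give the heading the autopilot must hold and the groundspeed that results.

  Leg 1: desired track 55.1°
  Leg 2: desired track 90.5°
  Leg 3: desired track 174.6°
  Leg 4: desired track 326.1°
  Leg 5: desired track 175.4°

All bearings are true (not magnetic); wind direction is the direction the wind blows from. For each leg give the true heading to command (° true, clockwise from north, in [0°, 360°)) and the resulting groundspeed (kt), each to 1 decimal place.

Leg 1: desired track 55.1°; wind correction +1.4° → command heading 56.5°, groundspeed 146.2 kt
Leg 2: desired track 90.5°; wind correction +5.7° → command heading 96.2°, groundspeed 140.5 kt
Leg 3: desired track 174.6°; wind correction +6.0° → command heading 180.6°, groundspeed 116.7 kt
Leg 4: desired track 326.1°; wind correction -7.7° → command heading 318.4°, groundspeed 131.2 kt
Leg 5: desired track 175.4°; wind correction +6.0° → command heading 181.4°, groundspeed 116.5 kt

Leg 1: heading=56.5°, groundspeed=146.2 kt
Leg 2: heading=96.2°, groundspeed=140.5 kt
Leg 3: heading=180.6°, groundspeed=116.7 kt
Leg 4: heading=318.4°, groundspeed=131.2 kt
Leg 5: heading=181.4°, groundspeed=116.5 kt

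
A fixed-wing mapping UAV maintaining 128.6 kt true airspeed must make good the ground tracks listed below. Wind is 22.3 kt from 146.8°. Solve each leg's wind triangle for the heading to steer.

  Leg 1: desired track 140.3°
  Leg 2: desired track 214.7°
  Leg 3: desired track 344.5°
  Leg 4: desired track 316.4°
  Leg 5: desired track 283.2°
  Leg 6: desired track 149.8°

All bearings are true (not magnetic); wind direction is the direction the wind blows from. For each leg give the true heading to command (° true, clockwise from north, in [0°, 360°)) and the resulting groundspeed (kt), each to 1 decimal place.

Leg 1: heading=141.4°, groundspeed=106.4 kt
Leg 2: heading=205.5°, groundspeed=118.5 kt
Leg 3: heading=347.5°, groundspeed=149.7 kt
Leg 4: heading=314.6°, groundspeed=150.5 kt
Leg 5: heading=276.3°, groundspeed=143.8 kt
Leg 6: heading=149.3°, groundspeed=106.3 kt

Leg 1: desired track 140.3°; wind correction +1.1° → command heading 141.4°, groundspeed 106.4 kt
Leg 2: desired track 214.7°; wind correction -9.2° → command heading 205.5°, groundspeed 118.5 kt
Leg 3: desired track 344.5°; wind correction +3.0° → command heading 347.5°, groundspeed 149.7 kt
Leg 4: desired track 316.4°; wind correction -1.8° → command heading 314.6°, groundspeed 150.5 kt
Leg 5: desired track 283.2°; wind correction -6.9° → command heading 276.3°, groundspeed 143.8 kt
Leg 6: desired track 149.8°; wind correction -0.5° → command heading 149.3°, groundspeed 106.3 kt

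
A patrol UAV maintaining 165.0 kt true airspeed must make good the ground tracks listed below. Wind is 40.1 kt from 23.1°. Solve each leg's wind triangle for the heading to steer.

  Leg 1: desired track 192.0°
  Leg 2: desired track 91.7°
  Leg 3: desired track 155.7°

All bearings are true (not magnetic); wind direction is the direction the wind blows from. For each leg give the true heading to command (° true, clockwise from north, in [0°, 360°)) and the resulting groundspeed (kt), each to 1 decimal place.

Leg 1: desired track 192.0°; wind correction -2.7° → command heading 189.3°, groundspeed 204.2 kt
Leg 2: desired track 91.7°; wind correction -13.1° → command heading 78.6°, groundspeed 146.1 kt
Leg 3: desired track 155.7°; wind correction -10.3° → command heading 145.4°, groundspeed 189.5 kt

Leg 1: heading=189.3°, groundspeed=204.2 kt
Leg 2: heading=78.6°, groundspeed=146.1 kt
Leg 3: heading=145.4°, groundspeed=189.5 kt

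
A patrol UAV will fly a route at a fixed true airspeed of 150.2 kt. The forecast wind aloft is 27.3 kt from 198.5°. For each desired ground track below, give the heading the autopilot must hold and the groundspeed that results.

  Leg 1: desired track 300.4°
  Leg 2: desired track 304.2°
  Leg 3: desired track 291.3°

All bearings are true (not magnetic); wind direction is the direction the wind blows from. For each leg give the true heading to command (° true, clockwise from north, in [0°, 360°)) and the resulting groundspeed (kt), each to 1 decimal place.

Leg 1: desired track 300.4°; wind correction -10.2° → command heading 290.2°, groundspeed 153.4 kt
Leg 2: desired track 304.2°; wind correction -10.1° → command heading 294.1°, groundspeed 155.3 kt
Leg 3: desired track 291.3°; wind correction -10.5° → command heading 280.8°, groundspeed 149.0 kt

Leg 1: heading=290.2°, groundspeed=153.4 kt
Leg 2: heading=294.1°, groundspeed=155.3 kt
Leg 3: heading=280.8°, groundspeed=149.0 kt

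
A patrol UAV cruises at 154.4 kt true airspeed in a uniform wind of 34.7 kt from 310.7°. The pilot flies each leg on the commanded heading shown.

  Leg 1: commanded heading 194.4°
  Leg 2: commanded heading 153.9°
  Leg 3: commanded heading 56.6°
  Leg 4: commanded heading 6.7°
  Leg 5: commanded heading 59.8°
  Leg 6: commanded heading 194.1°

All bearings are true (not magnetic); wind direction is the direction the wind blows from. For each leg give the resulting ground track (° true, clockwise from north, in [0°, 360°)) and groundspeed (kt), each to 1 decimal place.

Leg 1: track=184.0°, groundspeed=172.6 kt
Leg 2: track=149.7°, groundspeed=186.8 kt
Leg 3: track=68.1°, groundspeed=167.3 kt
Leg 4: track=18.7°, groundspeed=138.0 kt
Leg 5: track=71.0°, groundspeed=169.0 kt
Leg 6: track=183.8°, groundspeed=172.7 kt

Leg 1: heading 194.4°; drift -10.4° → track 184.0°, groundspeed 172.6 kt
Leg 2: heading 153.9°; drift -4.2° → track 149.7°, groundspeed 186.8 kt
Leg 3: heading 56.6°; drift +11.5° → track 68.1°, groundspeed 167.3 kt
Leg 4: heading 6.7°; drift +12.0° → track 18.7°, groundspeed 138.0 kt
Leg 5: heading 59.8°; drift +11.2° → track 71.0°, groundspeed 169.0 kt
Leg 6: heading 194.1°; drift -10.3° → track 183.8°, groundspeed 172.7 kt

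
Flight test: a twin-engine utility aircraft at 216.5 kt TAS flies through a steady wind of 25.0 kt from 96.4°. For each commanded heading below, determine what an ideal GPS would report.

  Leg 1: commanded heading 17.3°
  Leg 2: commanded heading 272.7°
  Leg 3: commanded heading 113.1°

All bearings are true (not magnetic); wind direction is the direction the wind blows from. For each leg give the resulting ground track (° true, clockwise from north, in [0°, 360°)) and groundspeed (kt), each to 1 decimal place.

Leg 1: heading 17.3°; drift -6.6° → track 10.7°, groundspeed 213.2 kt
Leg 2: heading 272.7°; drift +0.4° → track 273.1°, groundspeed 241.5 kt
Leg 3: heading 113.1°; drift +2.1° → track 115.2°, groundspeed 192.7 kt

Leg 1: track=10.7°, groundspeed=213.2 kt
Leg 2: track=273.1°, groundspeed=241.5 kt
Leg 3: track=115.2°, groundspeed=192.7 kt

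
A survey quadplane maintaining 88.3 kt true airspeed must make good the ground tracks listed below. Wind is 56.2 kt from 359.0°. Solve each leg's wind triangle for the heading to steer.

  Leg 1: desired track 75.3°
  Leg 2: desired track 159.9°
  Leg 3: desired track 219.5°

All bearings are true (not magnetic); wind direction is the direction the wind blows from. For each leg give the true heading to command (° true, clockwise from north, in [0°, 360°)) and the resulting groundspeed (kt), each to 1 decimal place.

Leg 1: desired track 75.3°; wind correction -38.2° → command heading 37.1°, groundspeed 56.1 kt
Leg 2: desired track 159.9°; wind correction -12.0° → command heading 147.9°, groundspeed 139.5 kt
Leg 3: desired track 219.5°; wind correction +24.4° → command heading 243.9°, groundspeed 123.1 kt

Leg 1: heading=37.1°, groundspeed=56.1 kt
Leg 2: heading=147.9°, groundspeed=139.5 kt
Leg 3: heading=243.9°, groundspeed=123.1 kt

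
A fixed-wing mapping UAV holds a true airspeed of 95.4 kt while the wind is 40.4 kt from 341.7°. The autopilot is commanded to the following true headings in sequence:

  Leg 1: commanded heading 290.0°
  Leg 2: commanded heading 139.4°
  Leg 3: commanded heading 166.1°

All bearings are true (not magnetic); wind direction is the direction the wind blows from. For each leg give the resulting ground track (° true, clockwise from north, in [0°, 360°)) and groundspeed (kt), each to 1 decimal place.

Leg 1: heading 290.0°; drift -24.3° → track 265.7°, groundspeed 77.2 kt
Leg 2: heading 139.4°; drift +6.6° → track 146.0°, groundspeed 133.7 kt
Leg 3: heading 166.1°; drift -1.3° → track 164.8°, groundspeed 135.7 kt

Leg 1: track=265.7°, groundspeed=77.2 kt
Leg 2: track=146.0°, groundspeed=133.7 kt
Leg 3: track=164.8°, groundspeed=135.7 kt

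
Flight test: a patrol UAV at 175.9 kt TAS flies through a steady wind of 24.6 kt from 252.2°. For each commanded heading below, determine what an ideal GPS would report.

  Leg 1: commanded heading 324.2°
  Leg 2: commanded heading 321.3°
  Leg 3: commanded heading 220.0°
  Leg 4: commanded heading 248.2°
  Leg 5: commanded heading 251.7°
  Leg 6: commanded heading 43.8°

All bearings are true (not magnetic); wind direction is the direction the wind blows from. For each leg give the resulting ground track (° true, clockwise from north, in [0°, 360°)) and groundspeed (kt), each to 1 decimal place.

Leg 1: track=332.1°, groundspeed=169.9 kt
Leg 2: track=329.1°, groundspeed=168.7 kt
Leg 3: track=215.2°, groundspeed=155.6 kt
Leg 4: track=247.6°, groundspeed=151.4 kt
Leg 5: track=251.6°, groundspeed=151.3 kt
Leg 6: track=47.2°, groundspeed=197.9 kt

Leg 1: heading 324.2°; drift +7.9° → track 332.1°, groundspeed 169.9 kt
Leg 2: heading 321.3°; drift +7.8° → track 329.1°, groundspeed 168.7 kt
Leg 3: heading 220.0°; drift -4.8° → track 215.2°, groundspeed 155.6 kt
Leg 4: heading 248.2°; drift -0.6° → track 247.6°, groundspeed 151.4 kt
Leg 5: heading 251.7°; drift -0.1° → track 251.6°, groundspeed 151.3 kt
Leg 6: heading 43.8°; drift +3.4° → track 47.2°, groundspeed 197.9 kt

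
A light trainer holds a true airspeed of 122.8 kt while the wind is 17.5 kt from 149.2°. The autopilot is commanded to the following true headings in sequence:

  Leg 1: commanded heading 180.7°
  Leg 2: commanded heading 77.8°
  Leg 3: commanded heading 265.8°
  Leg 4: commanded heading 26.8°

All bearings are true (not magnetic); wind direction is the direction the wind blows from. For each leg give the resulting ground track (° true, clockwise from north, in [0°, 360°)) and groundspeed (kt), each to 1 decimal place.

Leg 1: heading 180.7°; drift +4.8° → track 185.5°, groundspeed 108.3 kt
Leg 2: heading 77.8°; drift -8.1° → track 69.7°, groundspeed 118.4 kt
Leg 3: heading 265.8°; drift +6.8° → track 272.6°, groundspeed 131.6 kt
Leg 4: heading 26.8°; drift -6.4° → track 20.4°, groundspeed 133.0 kt

Leg 1: track=185.5°, groundspeed=108.3 kt
Leg 2: track=69.7°, groundspeed=118.4 kt
Leg 3: track=272.6°, groundspeed=131.6 kt
Leg 4: track=20.4°, groundspeed=133.0 kt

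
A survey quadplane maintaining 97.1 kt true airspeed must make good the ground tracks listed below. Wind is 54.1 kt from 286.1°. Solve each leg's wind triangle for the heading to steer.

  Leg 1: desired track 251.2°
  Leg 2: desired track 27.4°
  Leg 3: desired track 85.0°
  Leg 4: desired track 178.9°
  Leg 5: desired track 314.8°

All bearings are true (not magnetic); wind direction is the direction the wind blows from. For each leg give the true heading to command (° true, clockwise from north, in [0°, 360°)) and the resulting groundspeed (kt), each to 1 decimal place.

Leg 1: heading=269.8°, groundspeed=47.7 kt
Leg 2: heading=354.3°, groundspeed=91.9 kt
Leg 3: heading=73.4°, groundspeed=145.6 kt
Leg 4: heading=211.1°, groundspeed=98.2 kt
Leg 5: heading=299.3°, groundspeed=46.1 kt

Leg 1: desired track 251.2°; wind correction +18.6° → command heading 269.8°, groundspeed 47.7 kt
Leg 2: desired track 27.4°; wind correction -33.1° → command heading 354.3°, groundspeed 91.9 kt
Leg 3: desired track 85.0°; wind correction -11.6° → command heading 73.4°, groundspeed 145.6 kt
Leg 4: desired track 178.9°; wind correction +32.2° → command heading 211.1°, groundspeed 98.2 kt
Leg 5: desired track 314.8°; wind correction -15.5° → command heading 299.3°, groundspeed 46.1 kt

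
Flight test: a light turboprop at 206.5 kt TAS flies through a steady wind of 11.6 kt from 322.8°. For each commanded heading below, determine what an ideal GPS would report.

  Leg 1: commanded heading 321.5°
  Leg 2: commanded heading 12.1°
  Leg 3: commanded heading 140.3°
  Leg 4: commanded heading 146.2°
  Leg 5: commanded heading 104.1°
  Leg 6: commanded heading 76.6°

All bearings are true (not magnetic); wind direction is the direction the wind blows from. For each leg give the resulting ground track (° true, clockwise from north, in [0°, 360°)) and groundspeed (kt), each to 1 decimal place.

Leg 1: track=321.4°, groundspeed=194.9 kt
Leg 2: track=14.6°, groundspeed=199.1 kt
Leg 3: track=140.4°, groundspeed=218.1 kt
Leg 4: track=146.0°, groundspeed=218.1 kt
Leg 5: track=106.0°, groundspeed=215.7 kt
Leg 6: track=79.5°, groundspeed=211.4 kt

Leg 1: heading 321.5°; drift -0.1° → track 321.4°, groundspeed 194.9 kt
Leg 2: heading 12.1°; drift +2.5° → track 14.6°, groundspeed 199.1 kt
Leg 3: heading 140.3°; drift +0.1° → track 140.4°, groundspeed 218.1 kt
Leg 4: heading 146.2°; drift -0.2° → track 146.0°, groundspeed 218.1 kt
Leg 5: heading 104.1°; drift +1.9° → track 106.0°, groundspeed 215.7 kt
Leg 6: heading 76.6°; drift +2.9° → track 79.5°, groundspeed 211.4 kt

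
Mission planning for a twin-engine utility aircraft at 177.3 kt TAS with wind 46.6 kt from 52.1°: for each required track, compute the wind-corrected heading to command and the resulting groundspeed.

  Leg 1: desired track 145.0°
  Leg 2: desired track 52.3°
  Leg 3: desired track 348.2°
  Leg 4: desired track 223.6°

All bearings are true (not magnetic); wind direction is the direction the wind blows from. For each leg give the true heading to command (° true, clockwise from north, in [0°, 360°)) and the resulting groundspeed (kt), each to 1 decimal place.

Leg 1: desired track 145.0°; wind correction -15.2° → command heading 129.8°, groundspeed 173.4 kt
Leg 2: desired track 52.3°; wind correction -0.1° → command heading 52.2°, groundspeed 130.7 kt
Leg 3: desired track 348.2°; wind correction +13.7° → command heading 1.9°, groundspeed 151.8 kt
Leg 4: desired track 223.6°; wind correction -2.2° → command heading 221.4°, groundspeed 223.3 kt

Leg 1: heading=129.8°, groundspeed=173.4 kt
Leg 2: heading=52.2°, groundspeed=130.7 kt
Leg 3: heading=1.9°, groundspeed=151.8 kt
Leg 4: heading=221.4°, groundspeed=223.3 kt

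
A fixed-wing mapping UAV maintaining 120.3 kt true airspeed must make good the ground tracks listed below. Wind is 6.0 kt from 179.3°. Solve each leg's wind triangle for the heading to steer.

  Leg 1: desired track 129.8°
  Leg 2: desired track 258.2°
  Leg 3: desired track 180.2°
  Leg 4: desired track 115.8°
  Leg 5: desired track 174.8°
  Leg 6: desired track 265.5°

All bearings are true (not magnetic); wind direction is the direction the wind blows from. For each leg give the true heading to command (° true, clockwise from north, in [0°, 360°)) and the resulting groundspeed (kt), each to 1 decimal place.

Leg 1: heading=132.0°, groundspeed=116.3 kt
Leg 2: heading=255.4°, groundspeed=119.0 kt
Leg 3: heading=180.2°, groundspeed=114.3 kt
Leg 4: heading=118.4°, groundspeed=117.5 kt
Leg 5: heading=175.0°, groundspeed=114.3 kt
Leg 6: heading=262.6°, groundspeed=119.8 kt

Leg 1: desired track 129.8°; wind correction +2.2° → command heading 132.0°, groundspeed 116.3 kt
Leg 2: desired track 258.2°; wind correction -2.8° → command heading 255.4°, groundspeed 119.0 kt
Leg 3: desired track 180.2°; wind correction +0.0° → command heading 180.2°, groundspeed 114.3 kt
Leg 4: desired track 115.8°; wind correction +2.6° → command heading 118.4°, groundspeed 117.5 kt
Leg 5: desired track 174.8°; wind correction +0.2° → command heading 175.0°, groundspeed 114.3 kt
Leg 6: desired track 265.5°; wind correction -2.9° → command heading 262.6°, groundspeed 119.8 kt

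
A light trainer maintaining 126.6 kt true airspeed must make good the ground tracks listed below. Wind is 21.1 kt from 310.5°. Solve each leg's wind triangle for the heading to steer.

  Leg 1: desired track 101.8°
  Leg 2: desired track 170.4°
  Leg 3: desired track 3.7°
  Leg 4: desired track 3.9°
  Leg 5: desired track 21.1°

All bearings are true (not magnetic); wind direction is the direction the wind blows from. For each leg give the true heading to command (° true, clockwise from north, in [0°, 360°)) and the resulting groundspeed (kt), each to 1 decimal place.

Leg 1: heading=97.2°, groundspeed=144.7 kt
Leg 2: heading=176.5°, groundspeed=142.1 kt
Leg 3: heading=356.0°, groundspeed=112.8 kt
Leg 4: heading=356.2°, groundspeed=112.9 kt
Leg 5: heading=12.1°, groundspeed=118.0 kt

Leg 1: desired track 101.8°; wind correction -4.6° → command heading 97.2°, groundspeed 144.7 kt
Leg 2: desired track 170.4°; wind correction +6.1° → command heading 176.5°, groundspeed 142.1 kt
Leg 3: desired track 3.7°; wind correction -7.7° → command heading 356.0°, groundspeed 112.8 kt
Leg 4: desired track 3.9°; wind correction -7.7° → command heading 356.2°, groundspeed 112.9 kt
Leg 5: desired track 21.1°; wind correction -9.0° → command heading 12.1°, groundspeed 118.0 kt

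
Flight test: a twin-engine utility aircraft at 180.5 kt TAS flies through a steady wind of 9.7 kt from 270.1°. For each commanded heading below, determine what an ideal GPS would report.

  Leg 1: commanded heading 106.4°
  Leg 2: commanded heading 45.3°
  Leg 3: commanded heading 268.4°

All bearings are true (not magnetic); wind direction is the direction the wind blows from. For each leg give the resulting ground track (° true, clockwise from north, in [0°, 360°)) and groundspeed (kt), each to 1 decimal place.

Leg 1: track=105.6°, groundspeed=189.8 kt
Leg 2: track=47.4°, groundspeed=187.5 kt
Leg 3: track=268.3°, groundspeed=170.8 kt

Leg 1: heading 106.4°; drift -0.8° → track 105.6°, groundspeed 189.8 kt
Leg 2: heading 45.3°; drift +2.1° → track 47.4°, groundspeed 187.5 kt
Leg 3: heading 268.4°; drift -0.1° → track 268.3°, groundspeed 170.8 kt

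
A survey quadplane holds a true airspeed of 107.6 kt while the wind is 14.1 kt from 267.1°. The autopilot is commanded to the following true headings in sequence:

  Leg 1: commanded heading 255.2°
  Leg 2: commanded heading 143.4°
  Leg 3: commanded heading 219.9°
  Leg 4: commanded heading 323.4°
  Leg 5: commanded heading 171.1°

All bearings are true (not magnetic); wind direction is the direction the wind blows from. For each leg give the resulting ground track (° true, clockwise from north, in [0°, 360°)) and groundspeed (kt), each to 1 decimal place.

Leg 1: track=253.4°, groundspeed=93.8 kt
Leg 2: track=137.6°, groundspeed=116.0 kt
Leg 3: track=213.9°, groundspeed=98.6 kt
Leg 4: track=330.1°, groundspeed=100.5 kt
Leg 5: track=163.8°, groundspeed=110.0 kt

Leg 1: heading 255.2°; drift -1.8° → track 253.4°, groundspeed 93.8 kt
Leg 2: heading 143.4°; drift -5.8° → track 137.6°, groundspeed 116.0 kt
Leg 3: heading 219.9°; drift -6.0° → track 213.9°, groundspeed 98.6 kt
Leg 4: heading 323.4°; drift +6.7° → track 330.1°, groundspeed 100.5 kt
Leg 5: heading 171.1°; drift -7.3° → track 163.8°, groundspeed 110.0 kt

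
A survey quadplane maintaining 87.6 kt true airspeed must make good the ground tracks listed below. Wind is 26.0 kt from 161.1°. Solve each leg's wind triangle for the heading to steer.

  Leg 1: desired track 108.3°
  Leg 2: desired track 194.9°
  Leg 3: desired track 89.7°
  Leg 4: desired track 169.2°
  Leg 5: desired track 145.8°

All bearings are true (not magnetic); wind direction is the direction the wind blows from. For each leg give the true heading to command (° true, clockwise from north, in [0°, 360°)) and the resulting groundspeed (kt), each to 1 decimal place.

Leg 1: desired track 108.3°; wind correction +13.7° → command heading 122.0°, groundspeed 69.4 kt
Leg 2: desired track 194.9°; wind correction -9.5° → command heading 185.4°, groundspeed 64.8 kt
Leg 3: desired track 89.7°; wind correction +16.3° → command heading 106.0°, groundspeed 75.8 kt
Leg 4: desired track 169.2°; wind correction -2.4° → command heading 166.8°, groundspeed 61.8 kt
Leg 5: desired track 145.8°; wind correction +4.5° → command heading 150.3°, groundspeed 62.3 kt

Leg 1: heading=122.0°, groundspeed=69.4 kt
Leg 2: heading=185.4°, groundspeed=64.8 kt
Leg 3: heading=106.0°, groundspeed=75.8 kt
Leg 4: heading=166.8°, groundspeed=61.8 kt
Leg 5: heading=150.3°, groundspeed=62.3 kt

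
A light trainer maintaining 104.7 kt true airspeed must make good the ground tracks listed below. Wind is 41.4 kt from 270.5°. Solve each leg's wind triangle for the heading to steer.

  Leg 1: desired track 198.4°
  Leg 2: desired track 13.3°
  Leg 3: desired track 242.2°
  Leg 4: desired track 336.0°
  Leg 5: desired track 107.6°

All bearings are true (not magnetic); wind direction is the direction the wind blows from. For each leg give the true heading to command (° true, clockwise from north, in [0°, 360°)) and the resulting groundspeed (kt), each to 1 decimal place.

Leg 1: desired track 198.4°; wind correction +22.1° → command heading 220.5°, groundspeed 84.3 kt
Leg 2: desired track 13.3°; wind correction -22.7° → command heading 350.6°, groundspeed 105.8 kt
Leg 3: desired track 242.2°; wind correction +10.8° → command heading 253.0°, groundspeed 66.4 kt
Leg 4: desired track 336.0°; wind correction -21.1° → command heading 314.9°, groundspeed 80.5 kt
Leg 5: desired track 107.6°; wind correction +6.7° → command heading 114.3°, groundspeed 143.6 kt

Leg 1: heading=220.5°, groundspeed=84.3 kt
Leg 2: heading=350.6°, groundspeed=105.8 kt
Leg 3: heading=253.0°, groundspeed=66.4 kt
Leg 4: heading=314.9°, groundspeed=80.5 kt
Leg 5: heading=114.3°, groundspeed=143.6 kt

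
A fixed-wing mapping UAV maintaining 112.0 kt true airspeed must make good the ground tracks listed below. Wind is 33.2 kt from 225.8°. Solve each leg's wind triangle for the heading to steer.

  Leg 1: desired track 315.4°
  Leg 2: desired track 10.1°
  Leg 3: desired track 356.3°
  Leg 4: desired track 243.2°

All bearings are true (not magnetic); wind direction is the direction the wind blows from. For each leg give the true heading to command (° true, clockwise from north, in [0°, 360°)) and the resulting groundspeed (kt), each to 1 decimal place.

Leg 1: heading=298.2°, groundspeed=106.7 kt
Leg 2: heading=0.1°, groundspeed=137.3 kt
Leg 3: heading=343.3°, groundspeed=130.7 kt
Leg 4: heading=238.1°, groundspeed=79.9 kt

Leg 1: desired track 315.4°; wind correction -17.2° → command heading 298.2°, groundspeed 106.7 kt
Leg 2: desired track 10.1°; wind correction -10.0° → command heading 0.1°, groundspeed 137.3 kt
Leg 3: desired track 356.3°; wind correction -13.0° → command heading 343.3°, groundspeed 130.7 kt
Leg 4: desired track 243.2°; wind correction -5.1° → command heading 238.1°, groundspeed 79.9 kt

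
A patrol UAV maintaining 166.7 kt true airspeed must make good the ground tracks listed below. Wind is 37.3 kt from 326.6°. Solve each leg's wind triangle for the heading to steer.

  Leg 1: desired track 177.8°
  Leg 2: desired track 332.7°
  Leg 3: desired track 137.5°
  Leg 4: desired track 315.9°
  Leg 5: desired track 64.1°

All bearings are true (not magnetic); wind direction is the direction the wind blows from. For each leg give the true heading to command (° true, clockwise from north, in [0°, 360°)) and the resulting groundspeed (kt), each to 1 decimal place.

Leg 1: heading=184.5°, groundspeed=197.5 kt
Leg 2: heading=331.3°, groundspeed=129.6 kt
Leg 3: heading=135.5°, groundspeed=203.4 kt
Leg 4: heading=318.3°, groundspeed=129.9 kt
Leg 5: heading=51.3°, groundspeed=167.4 kt

Leg 1: desired track 177.8°; wind correction +6.7° → command heading 184.5°, groundspeed 197.5 kt
Leg 2: desired track 332.7°; wind correction -1.4° → command heading 331.3°, groundspeed 129.6 kt
Leg 3: desired track 137.5°; wind correction -2.0° → command heading 135.5°, groundspeed 203.4 kt
Leg 4: desired track 315.9°; wind correction +2.4° → command heading 318.3°, groundspeed 129.9 kt
Leg 5: desired track 64.1°; wind correction -12.8° → command heading 51.3°, groundspeed 167.4 kt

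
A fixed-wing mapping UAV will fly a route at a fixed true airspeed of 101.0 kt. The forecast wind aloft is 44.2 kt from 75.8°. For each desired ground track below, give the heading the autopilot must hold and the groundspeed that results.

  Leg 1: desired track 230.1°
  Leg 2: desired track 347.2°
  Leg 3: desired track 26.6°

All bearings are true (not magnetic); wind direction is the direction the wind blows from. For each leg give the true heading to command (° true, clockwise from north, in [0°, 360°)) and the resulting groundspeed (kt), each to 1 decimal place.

Leg 1: heading=219.2°, groundspeed=139.0 kt
Leg 2: heading=13.1°, groundspeed=89.7 kt
Leg 3: heading=45.9°, groundspeed=66.4 kt

Leg 1: desired track 230.1°; wind correction -10.9° → command heading 219.2°, groundspeed 139.0 kt
Leg 2: desired track 347.2°; wind correction +25.9° → command heading 13.1°, groundspeed 89.7 kt
Leg 3: desired track 26.6°; wind correction +19.3° → command heading 45.9°, groundspeed 66.4 kt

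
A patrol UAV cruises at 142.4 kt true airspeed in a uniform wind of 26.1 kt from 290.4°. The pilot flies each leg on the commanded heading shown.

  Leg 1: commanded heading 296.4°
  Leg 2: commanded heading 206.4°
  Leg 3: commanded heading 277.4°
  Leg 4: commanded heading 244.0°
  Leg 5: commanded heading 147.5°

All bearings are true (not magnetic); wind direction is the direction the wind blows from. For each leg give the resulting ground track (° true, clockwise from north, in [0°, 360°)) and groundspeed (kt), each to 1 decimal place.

Leg 1: heading 296.4°; drift +1.3° → track 297.7°, groundspeed 116.5 kt
Leg 2: heading 206.4°; drift -10.5° → track 195.9°, groundspeed 142.1 kt
Leg 3: heading 277.4°; drift -2.9° → track 274.5°, groundspeed 117.1 kt
Leg 4: heading 244.0°; drift -8.6° → track 235.4°, groundspeed 125.8 kt
Leg 5: heading 147.5°; drift -5.5° → track 142.0°, groundspeed 164.0 kt

Leg 1: track=297.7°, groundspeed=116.5 kt
Leg 2: track=195.9°, groundspeed=142.1 kt
Leg 3: track=274.5°, groundspeed=117.1 kt
Leg 4: track=235.4°, groundspeed=125.8 kt
Leg 5: track=142.0°, groundspeed=164.0 kt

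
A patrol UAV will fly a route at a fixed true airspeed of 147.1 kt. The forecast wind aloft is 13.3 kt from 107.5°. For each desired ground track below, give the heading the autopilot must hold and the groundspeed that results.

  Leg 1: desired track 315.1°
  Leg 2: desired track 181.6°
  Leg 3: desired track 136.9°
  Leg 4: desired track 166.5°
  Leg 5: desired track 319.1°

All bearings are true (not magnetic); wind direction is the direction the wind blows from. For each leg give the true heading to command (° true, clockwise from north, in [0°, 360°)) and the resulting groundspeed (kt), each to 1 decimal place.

Leg 1: heading=317.5°, groundspeed=158.8 kt
Leg 2: heading=176.6°, groundspeed=142.9 kt
Leg 3: heading=134.4°, groundspeed=135.4 kt
Leg 4: heading=162.1°, groundspeed=139.8 kt
Leg 5: heading=321.8°, groundspeed=158.3 kt

Leg 1: desired track 315.1°; wind correction +2.4° → command heading 317.5°, groundspeed 158.8 kt
Leg 2: desired track 181.6°; wind correction -5.0° → command heading 176.6°, groundspeed 142.9 kt
Leg 3: desired track 136.9°; wind correction -2.5° → command heading 134.4°, groundspeed 135.4 kt
Leg 4: desired track 166.5°; wind correction -4.4° → command heading 162.1°, groundspeed 139.8 kt
Leg 5: desired track 319.1°; wind correction +2.7° → command heading 321.8°, groundspeed 158.3 kt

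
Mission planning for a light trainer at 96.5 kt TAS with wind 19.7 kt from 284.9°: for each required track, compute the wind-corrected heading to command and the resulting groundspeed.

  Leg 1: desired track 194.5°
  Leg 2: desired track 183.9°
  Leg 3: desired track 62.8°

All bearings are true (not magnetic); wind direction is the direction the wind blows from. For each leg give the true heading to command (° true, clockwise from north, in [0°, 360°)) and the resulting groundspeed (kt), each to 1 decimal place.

Leg 1: desired track 194.5°; wind correction +11.8° → command heading 206.3°, groundspeed 94.6 kt
Leg 2: desired track 183.9°; wind correction +11.6° → command heading 195.5°, groundspeed 98.3 kt
Leg 3: desired track 62.8°; wind correction -7.9° → command heading 54.9°, groundspeed 110.2 kt

Leg 1: heading=206.3°, groundspeed=94.6 kt
Leg 2: heading=195.5°, groundspeed=98.3 kt
Leg 3: heading=54.9°, groundspeed=110.2 kt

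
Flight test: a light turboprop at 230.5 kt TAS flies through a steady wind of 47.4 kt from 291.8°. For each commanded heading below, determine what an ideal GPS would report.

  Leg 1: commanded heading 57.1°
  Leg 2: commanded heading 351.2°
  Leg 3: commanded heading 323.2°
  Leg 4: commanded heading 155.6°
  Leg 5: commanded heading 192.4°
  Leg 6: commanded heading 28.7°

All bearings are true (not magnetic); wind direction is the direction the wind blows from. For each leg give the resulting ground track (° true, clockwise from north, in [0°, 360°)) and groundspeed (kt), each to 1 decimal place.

Leg 1: heading 57.1°; drift +8.5° → track 65.6°, groundspeed 260.8 kt
Leg 2: heading 351.2°; drift +11.2° → track 2.4°, groundspeed 210.4 kt
Leg 3: heading 323.2°; drift +7.4° → track 330.6°, groundspeed 191.6 kt
Leg 4: heading 155.6°; drift -7.1° → track 148.5°, groundspeed 266.7 kt
Leg 5: heading 192.4°; drift -11.1° → track 181.3°, groundspeed 242.8 kt
Leg 6: heading 28.7°; drift +11.3° → track 40.0°, groundspeed 240.8 kt

Leg 1: track=65.6°, groundspeed=260.8 kt
Leg 2: track=2.4°, groundspeed=210.4 kt
Leg 3: track=330.6°, groundspeed=191.6 kt
Leg 4: track=148.5°, groundspeed=266.7 kt
Leg 5: track=181.3°, groundspeed=242.8 kt
Leg 6: track=40.0°, groundspeed=240.8 kt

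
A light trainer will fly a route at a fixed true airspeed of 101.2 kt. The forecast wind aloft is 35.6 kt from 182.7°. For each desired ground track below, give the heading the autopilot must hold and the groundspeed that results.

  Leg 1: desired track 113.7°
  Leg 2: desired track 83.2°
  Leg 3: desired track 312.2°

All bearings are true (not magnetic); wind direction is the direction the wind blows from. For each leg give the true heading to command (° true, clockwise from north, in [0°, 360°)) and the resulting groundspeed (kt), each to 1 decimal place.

Leg 1: heading=132.9°, groundspeed=82.8 kt
Leg 2: heading=103.5°, groundspeed=100.8 kt
Leg 3: heading=296.4°, groundspeed=120.0 kt

Leg 1: desired track 113.7°; wind correction +19.2° → command heading 132.9°, groundspeed 82.8 kt
Leg 2: desired track 83.2°; wind correction +20.3° → command heading 103.5°, groundspeed 100.8 kt
Leg 3: desired track 312.2°; wind correction -15.8° → command heading 296.4°, groundspeed 120.0 kt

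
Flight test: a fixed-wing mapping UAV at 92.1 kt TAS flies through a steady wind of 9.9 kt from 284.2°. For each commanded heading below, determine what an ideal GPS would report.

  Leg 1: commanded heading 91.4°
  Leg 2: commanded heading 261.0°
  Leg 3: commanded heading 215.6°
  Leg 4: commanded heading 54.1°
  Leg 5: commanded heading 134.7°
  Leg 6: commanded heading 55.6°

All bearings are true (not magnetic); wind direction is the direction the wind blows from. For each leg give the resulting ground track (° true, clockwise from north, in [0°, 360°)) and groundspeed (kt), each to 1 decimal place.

Leg 1: heading 91.4°; drift +1.2° → track 92.6°, groundspeed 101.8 kt
Leg 2: heading 261.0°; drift -2.7° → track 258.3°, groundspeed 83.1 kt
Leg 3: heading 215.6°; drift -5.9° → track 209.7°, groundspeed 89.0 kt
Leg 4: heading 54.1°; drift +4.4° → track 58.5°, groundspeed 98.7 kt
Leg 5: heading 134.7°; drift -2.9° → track 131.8°, groundspeed 100.8 kt
Leg 6: heading 55.6°; drift +4.3° → track 59.9°, groundspeed 98.9 kt

Leg 1: track=92.6°, groundspeed=101.8 kt
Leg 2: track=258.3°, groundspeed=83.1 kt
Leg 3: track=209.7°, groundspeed=89.0 kt
Leg 4: track=58.5°, groundspeed=98.7 kt
Leg 5: track=131.8°, groundspeed=100.8 kt
Leg 6: track=59.9°, groundspeed=98.9 kt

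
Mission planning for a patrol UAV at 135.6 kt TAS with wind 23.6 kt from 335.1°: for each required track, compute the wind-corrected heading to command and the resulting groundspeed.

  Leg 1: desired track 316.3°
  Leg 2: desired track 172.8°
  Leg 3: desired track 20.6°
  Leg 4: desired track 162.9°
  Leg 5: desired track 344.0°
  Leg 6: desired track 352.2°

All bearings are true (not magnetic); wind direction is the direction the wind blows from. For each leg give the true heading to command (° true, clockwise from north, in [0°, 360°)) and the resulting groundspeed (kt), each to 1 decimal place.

Leg 1: heading=319.5°, groundspeed=113.0 kt
Leg 2: heading=175.8°, groundspeed=157.9 kt
Leg 3: heading=13.5°, groundspeed=118.0 kt
Leg 4: heading=164.3°, groundspeed=158.9 kt
Leg 5: heading=342.5°, groundspeed=112.2 kt
Leg 6: heading=349.3°, groundspeed=112.9 kt

Leg 1: desired track 316.3°; wind correction +3.2° → command heading 319.5°, groundspeed 113.0 kt
Leg 2: desired track 172.8°; wind correction +3.0° → command heading 175.8°, groundspeed 157.9 kt
Leg 3: desired track 20.6°; wind correction -7.1° → command heading 13.5°, groundspeed 118.0 kt
Leg 4: desired track 162.9°; wind correction +1.4° → command heading 164.3°, groundspeed 158.9 kt
Leg 5: desired track 344.0°; wind correction -1.5° → command heading 342.5°, groundspeed 112.2 kt
Leg 6: desired track 352.2°; wind correction -2.9° → command heading 349.3°, groundspeed 112.9 kt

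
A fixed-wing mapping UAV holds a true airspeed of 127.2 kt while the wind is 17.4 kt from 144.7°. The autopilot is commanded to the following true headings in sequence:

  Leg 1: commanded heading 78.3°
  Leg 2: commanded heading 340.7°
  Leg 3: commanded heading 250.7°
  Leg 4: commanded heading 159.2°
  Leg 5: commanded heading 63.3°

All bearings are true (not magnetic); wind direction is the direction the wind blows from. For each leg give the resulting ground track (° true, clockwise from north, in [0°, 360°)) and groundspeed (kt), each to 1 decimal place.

Leg 1: heading 78.3°; drift -7.6° → track 70.7°, groundspeed 121.3 kt
Leg 2: heading 340.7°; drift -1.9° → track 338.8°, groundspeed 144.0 kt
Leg 3: heading 250.7°; drift +7.2° → track 257.9°, groundspeed 133.1 kt
Leg 4: heading 159.2°; drift +2.3° → track 161.5°, groundspeed 110.4 kt
Leg 5: heading 63.3°; drift -7.9° → track 55.4°, groundspeed 125.8 kt

Leg 1: track=70.7°, groundspeed=121.3 kt
Leg 2: track=338.8°, groundspeed=144.0 kt
Leg 3: track=257.9°, groundspeed=133.1 kt
Leg 4: track=161.5°, groundspeed=110.4 kt
Leg 5: track=55.4°, groundspeed=125.8 kt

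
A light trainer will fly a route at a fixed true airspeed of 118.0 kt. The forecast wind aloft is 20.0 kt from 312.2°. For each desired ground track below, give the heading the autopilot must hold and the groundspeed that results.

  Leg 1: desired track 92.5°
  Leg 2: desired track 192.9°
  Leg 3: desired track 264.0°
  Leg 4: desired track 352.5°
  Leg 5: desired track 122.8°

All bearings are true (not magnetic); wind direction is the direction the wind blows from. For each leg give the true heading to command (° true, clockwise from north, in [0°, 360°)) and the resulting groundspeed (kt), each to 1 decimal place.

Leg 1: desired track 92.5°; wind correction -6.2° → command heading 86.3°, groundspeed 132.7 kt
Leg 2: desired track 192.9°; wind correction +8.5° → command heading 201.4°, groundspeed 126.5 kt
Leg 3: desired track 264.0°; wind correction +7.3° → command heading 271.3°, groundspeed 103.7 kt
Leg 4: desired track 352.5°; wind correction -6.3° → command heading 346.2°, groundspeed 102.0 kt
Leg 5: desired track 122.8°; wind correction -1.6° → command heading 121.2°, groundspeed 137.7 kt

Leg 1: heading=86.3°, groundspeed=132.7 kt
Leg 2: heading=201.4°, groundspeed=126.5 kt
Leg 3: heading=271.3°, groundspeed=103.7 kt
Leg 4: heading=346.2°, groundspeed=102.0 kt
Leg 5: heading=121.2°, groundspeed=137.7 kt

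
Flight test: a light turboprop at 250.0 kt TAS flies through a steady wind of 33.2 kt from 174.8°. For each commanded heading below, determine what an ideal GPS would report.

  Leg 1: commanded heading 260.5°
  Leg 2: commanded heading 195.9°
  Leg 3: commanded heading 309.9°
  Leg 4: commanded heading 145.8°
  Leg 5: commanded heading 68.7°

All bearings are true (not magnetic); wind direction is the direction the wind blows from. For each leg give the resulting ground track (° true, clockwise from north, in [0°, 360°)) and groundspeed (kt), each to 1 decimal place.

Leg 1: heading 260.5°; drift +7.6° → track 268.1°, groundspeed 249.7 kt
Leg 2: heading 195.9°; drift +3.1° → track 199.0°, groundspeed 219.4 kt
Leg 3: heading 309.9°; drift +4.9° → track 314.8°, groundspeed 274.5 kt
Leg 4: heading 145.8°; drift -4.2° → track 141.6°, groundspeed 221.5 kt
Leg 5: heading 68.7°; drift -7.0° → track 61.7°, groundspeed 261.2 kt

Leg 1: track=268.1°, groundspeed=249.7 kt
Leg 2: track=199.0°, groundspeed=219.4 kt
Leg 3: track=314.8°, groundspeed=274.5 kt
Leg 4: track=141.6°, groundspeed=221.5 kt
Leg 5: track=61.7°, groundspeed=261.2 kt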